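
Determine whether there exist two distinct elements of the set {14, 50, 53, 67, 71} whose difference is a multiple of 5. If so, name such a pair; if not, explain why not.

Two integers differ by a multiple of 5 exactly when they have the same residue mod 5. The residues are 14↦4, 50↦0, 53↦3, 67↦2, 71↦1.
These 5 residues are pairwise different, hence no difference of two elements is divisible by 5.

No such pair exists.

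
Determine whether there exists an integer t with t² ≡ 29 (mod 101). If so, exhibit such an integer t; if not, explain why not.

No such integer exists.

Apply Euler's criterion with the prime 101: 29 is a quadratic residue iff 29^50 ≡ 1 (mod 101), and a non-residue iff it is ≡ −1.
Squaring successively (mod 101): 29^2 = 841 ≡ 33; 29^4 ≡ 33² = 1089 ≡ 79; 29^8 ≡ 79² = 6241 ≡ 80; 29^16 ≡ 80² = 6400 ≡ 37; 29^32 ≡ 37² = 1369 ≡ 56.
Since 50 = 32 + 16 + 2, 29^50 ≡ 56 · 37 · 33; multiplying out mod 101: 56·37 = 2072 ≡ 52, then 52·33 = 1716 ≡ 100. Thus 29^50 ≡ 100 ≡ −1 (mod 101).
The value −1 means 29 is a non-residue modulo 101, so t² ≡ 29 (mod 101) is impossible.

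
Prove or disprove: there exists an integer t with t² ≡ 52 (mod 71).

No, no such integer exists.

Apply Euler's criterion with the prime 71: 52 is a quadratic residue iff 52^35 ≡ 1 (mod 71), and a non-residue iff it is ≡ −1.
Repeated squaring mod 71: 52^2 = 2704 ≡ 6; 52^4 ≡ 6² = 36 ≡ 36; 52^8 ≡ 36² = 1296 ≡ 18; 52^16 ≡ 18² = 324 ≡ 40; 52^32 ≡ 40² = 1600 ≡ 38.
Since 35 = 32 + 2 + 1, 52^35 ≡ 38 · 6 · 52; multiplying out mod 71: 38·6 = 228 ≡ 15, then 15·52 = 780 ≡ 70. Thus 52^35 ≡ 70 ≡ −1 (mod 71).
The value −1 means 52 is a non-residue modulo 71, so t² ≡ 52 (mod 71) is impossible.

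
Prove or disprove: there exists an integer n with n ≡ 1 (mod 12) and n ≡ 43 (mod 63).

The moduli are not coprime: gcd(12, 63) = 3. Compatibility requires 3 ∣ (43 − 1) = 42, which holds, so solutions exist.
Write n = 1 + 12t. Then 12t ≡ 43 − 1 ≡ 42 (mod 63); dividing through by 3 gives 4t ≡ 14 (mod 21).
To invert 4 modulo 21: 21 = 5·4 + 1, 4 = 4·1 + 0, and unwinding, 1 = 21 − 5·4. Thus 4⁻¹ ≡ -5 ≡ 16 (mod 21).
Multiplying by 16: t ≡ 16·14 = 224 ≡ 14 (mod 21).
Then n = 1 + 12·14 = 169.
Check: 169 mod 12 = 1, 169 mod 63 = 43. ✓

n = 169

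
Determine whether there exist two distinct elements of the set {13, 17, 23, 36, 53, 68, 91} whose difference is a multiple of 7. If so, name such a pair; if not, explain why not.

No such pair exists.

Two integers differ by a multiple of 7 exactly when they have the same residue mod 7. The residues are 13↦6, 17↦3, 23↦2, 36↦1, 53↦4, 68↦5, 91↦0.
These 7 residues are pairwise different, hence no difference of two elements is divisible by 7.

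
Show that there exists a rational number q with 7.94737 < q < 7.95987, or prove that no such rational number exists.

q = 159/20

Scale by 20: the interval becomes (158.94740, 159.19740), which contains the integer 159.
Dividing back, 7.94737 < 159/20 < 7.95987, and 159/20 is rational.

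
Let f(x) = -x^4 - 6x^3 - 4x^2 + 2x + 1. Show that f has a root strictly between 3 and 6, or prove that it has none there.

The endpoint values f(3) = -272 and f(6) = -2723 are both negative. Claim: f(x) < 0 for every x in (3, 6).
Shift to the endpoint 3: with x = 3 + u (0 < u < 3), one computes f(3 + u) = -u^4 - 18u^3 - 112u^2 - 292u - 272.
The nonzero coefficients here are all negative, so for u > 0 every term is negative (or zero), and the constant term -272 is strictly negative.
So f is strictly negative on (3, 6); no root exists in the interval.

No.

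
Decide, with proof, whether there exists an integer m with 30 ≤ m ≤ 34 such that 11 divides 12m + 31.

At m = 30, 12·30 + 31 = 391 ≡ 6 (mod 11), and each step in m adds 12 ≡ 1 (mod 11), giving residues 6, 7, 8, 9, 10 for m = 30, 31, …, 34.
The residue 0 does not occur, so no m in [30, 34] makes 12m + 31 a multiple of 11.

There is no such integer m in that range.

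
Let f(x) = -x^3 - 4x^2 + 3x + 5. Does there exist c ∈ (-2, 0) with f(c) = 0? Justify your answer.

f(-2) = -9 and f(0) = 5, which have opposite signs.
f is continuous everywhere (it is a polynomial), in particular on [-2, 0].
The Intermediate Value Theorem then guarantees some c ∈ (-2, 0) with f(c) = 0.

Yes, f has a root in the interval.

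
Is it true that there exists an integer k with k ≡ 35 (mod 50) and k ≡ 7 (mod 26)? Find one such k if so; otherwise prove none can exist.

Here gcd(50, 26) = 2, and both 35 and 7 leave remainder 1 mod 2, so the system is consistent.
The integers ≡ 35 (mod 50) are 35, 85, …; their remainders mod 26 are 9, 7, so k = 85 is the first that is ≡ 7 (mod 26).
Verify: 85 = 1·50 + 35 and 85 = 3·26 + 7. ✓

k = 85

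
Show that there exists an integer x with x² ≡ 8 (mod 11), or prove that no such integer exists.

Squares mod 11 repeat after x = 5 (as (−x)² = x²); for x = 0..5 they are 0, 1, 4, 9, 5, 3.
The set of squares mod 11 is therefore {0, 1, 3, 4, 5, 9}, which does not contain 8.
Therefore x² ≡ 8 (mod 11) has no solution.

No, no such integer exists.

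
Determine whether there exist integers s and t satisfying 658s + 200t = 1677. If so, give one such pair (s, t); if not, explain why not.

gcd(658, 200) = 2, so every integer of the form 658s + 200t is a multiple of 2.
But 1677 = 2·838 + 1, so 2 ∤ 1677.
Therefore 658s + 200t = 1677 has no solution in integers.

No, no such integers exist.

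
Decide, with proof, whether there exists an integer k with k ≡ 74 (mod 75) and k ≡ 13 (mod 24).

No such integer exists.

gcd(75, 24) = 3. If k ≡ 74 (mod 75) and k ≡ 13 (mod 24), then k ≡ 74 (mod 3) and k ≡ 13 (mod 3).
However 74 ≡ 2 and 13 ≡ 1 (mod 3), and 2 ≠ 1.
So no integer satisfies both congruences.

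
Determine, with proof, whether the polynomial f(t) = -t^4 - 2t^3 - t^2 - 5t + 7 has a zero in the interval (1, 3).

No such root exists.

f(1) = -2 and f(3) = -152, both negative, so a sign-change argument is unavailable; we show f keeps this sign on the whole interval.
Substitute t = 1 + u, where 0 < u < 2 on the interval. Expanding, f(1 + u) = -u^4 - 6u^3 - 13u^2 - 17u - 2.
All 5 nonzero coefficients of this polynomial in u are negative; hence for u > 0 the value is a sum of negative terms (the constant -2 among them).
So f is strictly negative on (1, 3); no root exists in the interval.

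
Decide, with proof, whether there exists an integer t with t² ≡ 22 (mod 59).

t = 9

Take t = 9. Then 9² = 81 = 1·59 + 22, so 9² ≡ 22 (mod 59).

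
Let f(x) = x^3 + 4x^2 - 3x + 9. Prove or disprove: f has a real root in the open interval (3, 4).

The endpoint values f(3) = 63 and f(4) = 125 are both positive. Claim: f(x) > 0 for every x in (3, 4).
Substitute x = 3 + u, where 0 < u < 1 on the interval. Expanding, f(3 + u) = u^3 + 13u^2 + 48u + 63.
The nonzero coefficients here are all positive, so for u > 0 every term is positive (or zero), and the constant term 63 is strictly positive.
So f is strictly positive on (3, 4); no root exists in the interval.

No such root exists.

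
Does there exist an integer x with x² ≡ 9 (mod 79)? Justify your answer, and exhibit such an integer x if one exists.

Take x = 3. Then 3² = 9, and since 0 ≤ 9 < 79 this is already reduced: 3² ≡ 9 (mod 79).

x = 3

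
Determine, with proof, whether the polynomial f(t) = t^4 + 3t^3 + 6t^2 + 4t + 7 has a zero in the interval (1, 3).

f has no root in that interval.

f(1) = 21 and f(3) = 235, both positive, so a sign-change argument is unavailable; we show f keeps this sign on the whole interval.
Shift to the endpoint 1: with t = 1 + u (0 < u < 2), one computes f(1 + u) = u^4 + 7u^3 + 21u^2 + 29u + 21.
All 5 nonzero coefficients of this polynomial in u are positive; hence for u > 0 the value is a sum of positive terms (the constant 21 among them).
So f is strictly positive on (1, 3); no root exists in the interval.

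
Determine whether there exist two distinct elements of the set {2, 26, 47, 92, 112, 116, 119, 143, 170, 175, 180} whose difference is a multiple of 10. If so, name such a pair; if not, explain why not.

Yes: 2 and 92.

Reduce each element mod 10: 2↦2, 26↦6, 47↦7, 92↦2, 112↦2, 116↦6, 119↦9, 143↦3, 170↦0, 175↦5, 180↦0. The residue 2 repeats (at 2 and 92), and 92 − 2 = 90 = 9·10.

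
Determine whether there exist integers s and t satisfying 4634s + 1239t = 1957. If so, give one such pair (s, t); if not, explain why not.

No such integers exist.

Any value of 4634s + 1239t is a multiple of gcd(4634, 1239) = 7.
However 1957 leaves remainder 4 on division by 7.
So the equation is unsolvable over ℤ.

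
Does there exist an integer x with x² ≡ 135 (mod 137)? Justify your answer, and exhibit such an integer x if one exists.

Take x = 86. Then 86² = 7396 = 53·137 + 135, so 86² ≡ 135 (mod 137).

x = 86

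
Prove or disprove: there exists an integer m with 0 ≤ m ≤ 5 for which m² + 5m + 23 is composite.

There is no such integer m in that range.

The values for m = 0, 1, …, 5 are 23, 29, 37, 47, 59, 73, and each of these is prime.
So no value in the range makes the expression composite.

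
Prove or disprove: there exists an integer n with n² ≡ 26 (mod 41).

Apply Euler's criterion with the prime 41: 26 is a quadratic residue iff 26^20 ≡ 1 (mod 41), and a non-residue iff it is ≡ −1.
Squaring successively (mod 41): 26^2 = 676 ≡ 20; 26^4 ≡ 20² = 400 ≡ 31; 26^8 ≡ 31² = 961 ≡ 18; 26^16 ≡ 18² = 324 ≡ 37.
Since 20 = 16 + 4, 26^20 ≡ 37 · 31; multiplying out mod 41: 37·31 = 1147 ≡ 40. Thus 26^20 ≡ 40 ≡ −1 (mod 41).
The value −1 means 26 is a non-residue modulo 41, so n² ≡ 26 (mod 41) is impossible.

No such integer exists.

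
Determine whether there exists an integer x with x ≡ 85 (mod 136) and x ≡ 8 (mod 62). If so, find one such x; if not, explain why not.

Both moduli are multiples of 2 = gcd(136, 62), so any solution would satisfy x ≡ 85 and x ≡ 8 modulo 2 simultaneously.
These are incompatible: 85 − 8 = 77 is not divisible by 2.
So no integer satisfies both congruences.

There is no such integer.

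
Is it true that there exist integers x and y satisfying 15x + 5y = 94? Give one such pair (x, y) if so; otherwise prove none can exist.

Both 15 and 5 are divisible by gcd(15, 5) = 5, hence so is any combination 15x + 5y.
However 94 leaves remainder 4 on division by 5.
Hence no integers x, y satisfy the equation.

There are no such integers.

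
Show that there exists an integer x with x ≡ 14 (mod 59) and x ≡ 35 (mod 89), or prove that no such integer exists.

gcd(59, 89) = 1, so the Chinese Remainder Theorem guarantees exactly one residue class mod 5251 satisfying both.
Any solution of the first congruence is x = 14 + 59t; substituting into the second, 59t ≡ 35 − 14 ≡ 21 (mod 89).
To invert 59 modulo 89: 89 = 1·59 + 30, 59 = 1·30 + 29, 30 = 1·29 + 1, 29 = 29·1 + 0, and unwinding, 1 = 30 − 1·29 = 30 − (59 − 1·30) = −59 + 2·30 = −59 + 2·(89 − 1·59) = 2·89 − 3·59. Thus 59⁻¹ ≡ -3 ≡ 86 (mod 89).
Therefore t ≡ 86·21 = 1806 ≡ 26 (mod 89).
With t = 26: x = 14 + 59·26 = 1548.
Check: 1548 mod 59 = 14, 1548 mod 89 = 35. ✓

x = 1548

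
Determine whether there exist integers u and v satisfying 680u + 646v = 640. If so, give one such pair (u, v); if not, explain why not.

Both 680 and 646 are divisible by gcd(680, 646) = 34, hence so is any combination 680u + 646v.
But 640 is not a multiple of 34 (it leaves remainder 28).
So the equation is unsolvable over ℤ.

No such integers exist.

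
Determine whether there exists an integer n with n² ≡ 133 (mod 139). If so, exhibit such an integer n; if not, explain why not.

Apply Euler's criterion with the prime 139: 133 is a quadratic residue iff 133^69 ≡ 1 (mod 139), and a non-residue iff it is ≡ −1.
Repeated squaring mod 139: 133^2 = 17689 ≡ 36; 133^4 ≡ 36² = 1296 ≡ 45; 133^8 ≡ 45² = 2025 ≡ 79; 133^16 ≡ 79² = 6241 ≡ 125; 133^32 ≡ 125² = 15625 ≡ 57; 133^64 ≡ 57² = 3249 ≡ 52.
Since 69 = 64 + 4 + 1, 133^69 ≡ 52 · 45 · 133; multiplying out mod 139: 52·45 = 2340 ≡ 116, then 116·133 = 15428 ≡ 138. Thus 133^69 ≡ 138 ≡ −1 (mod 139).
The value −1 means 133 is a non-residue modulo 139, so n² ≡ 133 (mod 139) is impossible.

There is no such integer.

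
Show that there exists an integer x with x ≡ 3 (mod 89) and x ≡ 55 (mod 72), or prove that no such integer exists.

gcd(89, 72) = 1, so the Chinese Remainder Theorem guarantees exactly one residue class mod 6408 satisfying both.
Write x = 3 + 89t and require 3 + 89t ≡ 55 (mod 72), i.e. 89t ≡ 52 (mod 72).
89 ≡ 17 (mod 72), so this reads 17t ≡ 52 (mod 72). Note 17·17 = 289 ≡ 1 (mod 72) (as 289 − 1 = 4·72), so 17⁻¹ ≡ 17.
Multiplying by 17: t ≡ 17·52 = 884 ≡ 20 (mod 72).
Taking t = 20 gives x = 3 + 89·20 = 1783.
Indeed 1783 ≡ 3 (mod 89) and 1783 ≡ 55 (mod 72).

x = 1783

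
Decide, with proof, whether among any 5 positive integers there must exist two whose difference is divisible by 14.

Consider the 5 integers 64, 65, …, 68. They lie in distinct residue classes modulo 14, since 5 ≤ 14.
No two share a residue, so no pair has difference divisible by 14; the claim fails for this set.

No, the set {64, 65, 66, 67, 68} is a counterexample.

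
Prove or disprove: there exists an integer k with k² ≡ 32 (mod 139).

No such integer exists.

139 is prime, so by Euler's criterion 32 is a square mod 139 iff 32^((139−1)/2) = 32^69 ≡ 1 (mod 139).
Squaring successively (mod 139): 32^2 = 1024 ≡ 51; 32^4 ≡ 51² = 2601 ≡ 99; 32^8 ≡ 99² = 9801 ≡ 71; 32^16 ≡ 71² = 5041 ≡ 37; 32^32 ≡ 37² = 1369 ≡ 118; 32^64 ≡ 118² = 13924 ≡ 24.
Since 69 = 64 + 4 + 1, 32^69 ≡ 24 · 99 · 32; multiplying out mod 139: 24·99 = 2376 ≡ 13, then 13·32 = 416 ≡ 138. Thus 32^69 ≡ 138 ≡ −1 (mod 139).
By Euler's criterion 32 is a quadratic non-residue mod 139: no k satisfies k² ≡ 32 (mod 139).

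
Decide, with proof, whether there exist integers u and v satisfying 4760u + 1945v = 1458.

gcd(4760, 1945) = 5, so every integer of the form 4760u + 1945v is a multiple of 5.
But 1458 = 5·291 + 3, so 5 ∤ 1458.
So the equation is unsolvable over ℤ.

No such integers exist.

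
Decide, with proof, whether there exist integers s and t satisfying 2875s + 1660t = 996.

gcd(2875, 1660) = 5, so every integer of the form 2875s + 1660t is a multiple of 5.
But 996 is not a multiple of 5 (it leaves remainder 1).
So the equation is unsolvable over ℤ.

No such integers exist.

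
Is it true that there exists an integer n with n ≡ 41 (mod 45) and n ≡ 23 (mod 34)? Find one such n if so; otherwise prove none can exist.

Since 45 and 34 share no common factor, CRT says the pair of congruences has a solution (unique mod 1530).
Write n = 41 + 45t and require 41 + 45t ≡ 23 (mod 34), i.e. 45t ≡ 16 (mod 34).
45 ≡ 11 (mod 34), so this reads 11t ≡ 16 (mod 34). Invert 11 mod 34 by the Euclidean algorithm: 34 = 3·11 + 1, 11 = 11·1 + 0; back-substituting, 1 = 34 − 3·11. Hence 11·(-3) ≡ 1, so 11⁻¹ ≡ -3 ≡ 31 (mod 34).
Multiplying by 31: t ≡ 31·16 = 496 ≡ 20 (mod 34).
Taking t = 20 gives n = 41 + 45·20 = 941.
Indeed 941 ≡ 41 (mod 45) and 941 ≡ 23 (mod 34).

n = 941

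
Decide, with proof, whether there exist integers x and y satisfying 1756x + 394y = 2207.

gcd(1756, 394) = 2, so every integer of the form 1756x + 394y is a multiple of 2.
But 2207 = 2·1103 + 1, so 2 ∤ 2207.
So the equation is unsolvable over ℤ.

No, no such integers exist.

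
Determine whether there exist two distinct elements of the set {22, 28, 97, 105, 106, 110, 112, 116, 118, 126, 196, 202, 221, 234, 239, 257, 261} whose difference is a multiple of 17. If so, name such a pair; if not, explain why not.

There is no such pair.

Reduce each element modulo 17: 22↦5, 28↦11, 97↦12, 105↦3, 106↦4, 110↦8, 112↦10, 116↦14, 118↦16, 126↦7, 196↦9, 202↦15, 221↦0, 234↦13, 239↦1, 257↦2, 261↦6.
All 17 residues are distinct, so no two elements differ by a multiple of 17.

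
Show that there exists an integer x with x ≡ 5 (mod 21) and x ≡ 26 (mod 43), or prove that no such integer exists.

gcd(21, 43) = 1, so the Chinese Remainder Theorem guarantees exactly one residue class mod 903 satisfying both.
Any solution of the first congruence is x = 5 + 21t; substituting into the second, 21t ≡ 26 − 5 ≡ 21 (mod 43).
Invert 21 mod 43 by the Euclidean algorithm: 43 = 2·21 + 1, 21 = 21·1 + 0; back-substituting, 1 = 43 − 2·21. Hence 21·(-2) ≡ 1, so 21⁻¹ ≡ -2 ≡ 41 (mod 43).
Therefore t ≡ 41·21 = 861 ≡ 1 (mod 43).
With t = 1: x = 5 + 21·1 = 26.
Check: 26 mod 21 = 5, 26 mod 43 = 26. ✓

x = 26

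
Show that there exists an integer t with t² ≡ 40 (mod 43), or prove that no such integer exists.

t = 30 works: 30² = 900, and 900 − 40 = 860 = 20·43.

t = 30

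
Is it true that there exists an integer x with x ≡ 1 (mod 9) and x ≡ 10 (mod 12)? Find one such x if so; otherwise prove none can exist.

x = 10

gcd(9, 12) = 3. A simultaneous solution exists iff 1 ≡ 10 (mod 3); here 1 mod 3 = 1 = 10 mod 3, so it does.
List candidates x ≡ 1 (mod 9): 1, 10. Modulo 12 these are 1, 10; 10 gives 10 as required.
Check: 10 mod 9 = 1, 10 mod 12 = 10. ✓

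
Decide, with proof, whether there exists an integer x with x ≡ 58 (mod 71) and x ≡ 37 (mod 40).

Since 71 and 40 share no common factor, CRT says the pair of congruences has a solution (unique mod 2840).
Any solution of the first congruence is x = 58 + 71t; substituting into the second, 71t ≡ 37 − 58 ≡ 19 (mod 40).
71 ≡ 31 (mod 40), so this reads 31t ≡ 19 (mod 40). Since 31·31 = 961 = 24·40 + 1, the inverse of 31 mod 40 is 31.
Therefore t ≡ 31·19 = 589 ≡ 29 (mod 40).
With t = 29: x = 58 + 71·29 = 2117.
Indeed 2117 ≡ 58 (mod 71) and 2117 ≡ 37 (mod 40).

x = 2117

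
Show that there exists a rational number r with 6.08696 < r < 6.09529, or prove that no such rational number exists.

Look for a denominator N such that an integer falls strictly between N·6.08696 and N·6.09529. N = 11 works: 11·6.08696 = 66.95656 < 67 < 67.04819 = 11·6.09529.
Dividing back, 6.08696 < 67/11 < 6.09529, and 67/11 is rational.

r = 67/11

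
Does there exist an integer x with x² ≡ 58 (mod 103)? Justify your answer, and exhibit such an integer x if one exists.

x = 26

Take x = 26. Then 26² = 676 = 6·103 + 58, so 26² ≡ 58 (mod 103).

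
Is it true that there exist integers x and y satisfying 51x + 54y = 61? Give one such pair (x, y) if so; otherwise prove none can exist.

There are no such integers.

Any value of 51x + 54y is a multiple of gcd(51, 54) = 3.
However 61 leaves remainder 1 on division by 3.
Hence no integers x, y satisfy the equation.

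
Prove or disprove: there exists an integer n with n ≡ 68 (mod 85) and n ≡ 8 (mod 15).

n = 68

gcd(85, 15) = 5. A simultaneous solution exists iff 68 ≡ 8 (mod 5); here 68 mod 5 = 3 = 8 mod 5, so it does.
The smallest candidate n = 68 works directly: 68 ≡ 8 (mod 15).
Indeed 68 ≡ 68 (mod 85) and 68 ≡ 8 (mod 15).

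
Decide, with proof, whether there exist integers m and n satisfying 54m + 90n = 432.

gcd(54, 90) = 18, and 18 divides 432, so integer solutions exist.
Dividing through by 18 reduces the equation to 3m + 5n = 24.
Dividing repeatedly: 5 = 1·3 + 2, 3 = 1·2 + 1, 2 = 2·1 + 0.
Back-substituting, 1 = 3 − 1·2 = 3 − (5 − 1·3) = −5 + 2·3; that is, 3·2 + 5·(-1) = 1.
Scaling by 24 gives the particular solution (m, n) = (48, -24).
Subtracting 9·5 from m and adding 9·3 to n gives the tidier solution (3, 3).
Check: 54·3 + 90·3 = 162 + 270 = 432. ✓

m = 3, n = 3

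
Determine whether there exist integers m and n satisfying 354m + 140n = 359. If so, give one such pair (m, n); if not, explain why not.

No, no such integers exist.

gcd(354, 140) = 2, so every integer of the form 354m + 140n is a multiple of 2.
However 359 leaves remainder 1 on division by 2.
Hence no integers m, n satisfy the equation.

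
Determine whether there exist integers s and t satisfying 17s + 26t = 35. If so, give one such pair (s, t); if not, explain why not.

17 and 26 are coprime, so 17s + 26t ranges over all of ℤ.
Run the Euclidean algorithm on 26 and 17: 26 = 1·17 + 9, 17 = 1·9 + 8, 9 = 1·8 + 1, 8 = 8·1 + 0.
Working back up the chain: 1 = 9 − 1·8 = 9 − (17 − 1·9) = −17 + 2·9 = −17 + 2·(26 − 1·17) = 2·26 − 3·17. So 17·(-3) + 26·2 = 1.
Scaling by 35 gives the particular solution (s, t) = (-105, 70).
Shifting by a multiple of (26, −17) keeps it a solution: s = -105 + 5·26 = 25, t = 70 − 5·17 = -15.
Check: 17·25 + 26·(-15) = 425 − 390 = 35. ✓

s = 25, t = -15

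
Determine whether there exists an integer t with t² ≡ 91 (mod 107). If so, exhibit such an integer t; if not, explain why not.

107 is prime, so by Euler's criterion 91 is a square mod 107 iff 91^((107−1)/2) = 91^53 ≡ 1 (mod 107).
Repeated squaring mod 107: 91^2 = 8281 ≡ 42; 91^4 ≡ 42² = 1764 ≡ 52; 91^8 ≡ 52² = 2704 ≡ 29; 91^16 ≡ 29² = 841 ≡ 92; 91^32 ≡ 92² = 8464 ≡ 11.
Since 53 = 32 + 16 + 4 + 1, 91^53 ≡ 11 · 92 · 52 · 91; multiplying out mod 107: 11·92 = 1012 ≡ 49, then 49·52 = 2548 ≡ 87, then 87·91 = 7917 ≡ 106. Thus 91^53 ≡ 106 ≡ −1 (mod 107).
The value −1 means 91 is a non-residue modulo 107, so t² ≡ 91 (mod 107) is impossible.

There is no such integer.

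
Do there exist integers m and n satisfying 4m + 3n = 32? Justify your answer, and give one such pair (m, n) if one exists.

m = 2, n = 8

Since gcd(4, 3) = 1, every integer is an integer combination of 4 and 3.
Dividing repeatedly: 4 = 1·3 + 1, 3 = 3·1 + 0.
Unwinding: 1 = 4 − 1·3, i.e. 4·1 + 3·(-1) = 1.
Scaling by 32 gives the particular solution (m, n) = (32, -32).
Shifting by a multiple of (3, −4) keeps it a solution: m = 32 − 10·3 = 2, n = -32 + 10·4 = 8.
Indeed 4·2 + 3·8 = 8 + 24 = 32.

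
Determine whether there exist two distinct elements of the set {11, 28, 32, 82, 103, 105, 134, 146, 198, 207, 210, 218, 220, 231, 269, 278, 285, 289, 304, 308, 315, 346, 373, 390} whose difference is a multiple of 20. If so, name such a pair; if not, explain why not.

Reduce each element mod 20: 11↦11, 28↦8, 32↦12, 82↦2, 103↦3, 105↦5, 134↦14, 146↦6, 198↦18, 207↦7, 210↦10, 218↦18, 220↦0, 231↦11, 269↦9, 278↦18, 285↦5, 289↦9, 304↦4, 308↦8, 315↦15, 346↦6, 373↦13, 390↦10. The residue 11 repeats (at 11 and 231), and 231 − 11 = 220 = 11·20.

Yes: 11 and 231.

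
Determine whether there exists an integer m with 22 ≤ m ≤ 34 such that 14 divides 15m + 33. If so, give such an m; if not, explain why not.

m = 23

At m = 22 the value 363 is not a multiple of 14. m = 23 works, since 15·23 + 33 = 378 = 27·14.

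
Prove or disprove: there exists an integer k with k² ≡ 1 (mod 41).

k = 1

Take k = 1. Then 1² = 1, and since 0 ≤ 1 < 41 this is already reduced: 1² ≡ 1 (mod 41).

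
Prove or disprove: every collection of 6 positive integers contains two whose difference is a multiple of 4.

Yes, this is always true.

Partition the integers by their residue mod 4; there are 4 classes.
With 6 integers and only 4 classes, the pigeonhole principle forces two of them, say a and b, into the same class.
Then a ≡ b (mod 4), i.e. 4 ∣ (a − b).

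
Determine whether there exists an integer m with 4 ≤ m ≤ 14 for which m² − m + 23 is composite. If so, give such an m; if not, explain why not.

m = 7

At m = 7: 7² − 7 + 23 = 65 = 5·13, which is composite.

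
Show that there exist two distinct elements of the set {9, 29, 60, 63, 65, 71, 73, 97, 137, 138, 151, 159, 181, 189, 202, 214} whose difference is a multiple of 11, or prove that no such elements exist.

9 and 97 are such a pair.

Reduce each element mod 11: 9↦9, 29↦7, 60↦5, 63↦8, 65↦10, 71↦5, 73↦7, 97↦9, 137↦5, 138↦6, 151↦8, 159↦5, 181↦5, 189↦2, 202↦4, 214↦5. The residue 9 repeats (at 9 and 97), and 97 − 9 = 88 = 8·11.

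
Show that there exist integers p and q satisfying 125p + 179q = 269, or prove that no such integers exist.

125 and 179 are coprime, so 125p + 179q ranges over all of ℤ.
Euclidean algorithm: 179 = 1·125 + 54, 125 = 2·54 + 17, 54 = 3·17 + 3, 17 = 5·3 + 2, 3 = 1·2 + 1, 2 = 2·1 + 0.
Back-substituting, 1 = 3 − 1·2 = 3 − (17 − 5·3) = −17 + 6·3 = −17 + 6·(54 − 3·17) = 6·54 − 19·17 = 6·54 − 19·(125 − 2·54) = −19·125 + 44·54 = −19·125 + 44·(179 − 1·125) = 44·179 − 63·125; that is, 125·(-63) + 179·44 = 1.
Multiplying through by 269: p = (-63)·269 = -16947, q = 44·269 = 11836 is a solution.
The general solution is p = -16947 + 179k, q = 11836 − 125k; taking k = 95 gives the smaller pair p = 58, q = -39.
Check: 125·58 + 179·(-39) = 7250 − 6981 = 269. ✓

p = 58, q = -39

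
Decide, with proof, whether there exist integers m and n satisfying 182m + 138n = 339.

Both 182 and 138 are divisible by gcd(182, 138) = 2, hence so is any combination 182m + 138n.
But 339 = 2·169 + 1, so 2 ∤ 339.
Hence no integers m, n satisfy the equation.

No such integers exist.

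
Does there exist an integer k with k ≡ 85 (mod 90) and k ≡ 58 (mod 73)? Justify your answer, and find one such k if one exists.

k = 715

Since 90 and 73 share no common factor, CRT says the pair of congruences has a solution (unique mod 6570).
Any solution of the first congruence is k = 85 + 90t; substituting into the second, 90t ≡ 58 − 85 ≡ 46 (mod 73).
90 ≡ 17 (mod 73), so this reads 17t ≡ 46 (mod 73). Invert 17 mod 73 by the Euclidean algorithm: 73 = 4·17 + 5, 17 = 3·5 + 2, 5 = 2·2 + 1, 2 = 2·1 + 0; back-substituting, 1 = 5 − 2·2 = 5 − 2·(17 − 3·5) = −2·17 + 7·5 = −2·17 + 7·(73 − 4·17) = 7·73 − 30·17. Hence 17·(-30) ≡ 1, so 17⁻¹ ≡ -30 ≡ 43 (mod 73).
Therefore t ≡ 43·46 = 1978 ≡ 7 (mod 73).
Taking t = 7 gives k = 85 + 90·7 = 715.
Verify: 715 = 7·90 + 85 and 715 = 9·73 + 58. ✓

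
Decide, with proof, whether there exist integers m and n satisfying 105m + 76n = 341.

m = 17, n = -19

Since gcd(105, 76) = 1, every integer is an integer combination of 105 and 76.
Run the Euclidean algorithm on 105 and 76: 105 = 1·76 + 29, 76 = 2·29 + 18, 29 = 1·18 + 11, 18 = 1·11 + 7, 11 = 1·7 + 4, 7 = 1·4 + 3, 4 = 1·3 + 1, 3 = 3·1 + 0.
Back-substituting, 1 = 4 − 1·3 = 4 − (7 − 1·4) = −7 + 2·4 = −7 + 2·(11 − 1·7) = 2·11 − 3·7 = 2·11 − 3·(18 − 1·11) = −3·18 + 5·11 = −3·18 + 5·(29 − 1·18) = 5·29 − 8·18 = 5·29 − 8·(76 − 2·29) = −8·76 + 21·29 = −8·76 + 21·(105 − 1·76) = 21·105 − 29·76; that is, 105·21 + 76·(-29) = 1.
Scaling by 341 gives the particular solution (m, n) = (7161, -9889).
The general solution is m = 7161 + 76k, n = -9889 − 105k; taking k = -94 gives the smaller pair m = 17, n = -19.
Check: 105·17 + 76·(-19) = 1785 − 1444 = 341. ✓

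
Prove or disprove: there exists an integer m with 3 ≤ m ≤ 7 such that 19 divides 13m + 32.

The values of 13m + 32 for m = 3, 4, …, 7 are 71, 84, 97, 110, 123; reduced mod 19 these are 14, 8, 2, 15, 9.
The residue 0 does not occur, so no m in [3, 7] makes 13m + 32 a multiple of 19.

No, no such integer m in that range exists.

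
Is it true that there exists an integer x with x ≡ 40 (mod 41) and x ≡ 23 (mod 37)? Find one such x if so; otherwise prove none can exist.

x = 245

The moduli 41 and 37 are coprime, so by the Chinese Remainder Theorem a unique solution modulo 1517 exists.
Write x = 40 + 41t and require 40 + 41t ≡ 23 (mod 37), i.e. 41t ≡ 20 (mod 37).
41 ≡ 4 (mod 37), so this reads 4t ≡ 20 (mod 37). Invert 4 mod 37 by the Euclidean algorithm: 37 = 9·4 + 1, 4 = 4·1 + 0; back-substituting, 1 = 37 − 9·4. Hence 4·(-9) ≡ 1, so 4⁻¹ ≡ -9 ≡ 28 (mod 37).
Multiplying by 28: t ≡ 28·20 = 560 ≡ 5 (mod 37).
With t = 5: x = 40 + 41·5 = 245.
Check: 245 mod 41 = 40, 245 mod 37 = 23. ✓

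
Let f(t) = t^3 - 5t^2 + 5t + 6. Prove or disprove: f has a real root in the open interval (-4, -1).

No such root exists.

f(-4) = -158 and f(-1) = -5, both negative, so a sign-change argument is unavailable; we show f keeps this sign on the whole interval.
Substitute t = -1 − u, where 0 < u < 3 on the interval. Expanding, f(-1 − u) = -u^3 - 8u^2 - 18u - 5.
The nonzero coefficients here are all negative, so for u > 0 every term is negative (or zero), and the constant term -5 is strictly negative.
So f is strictly negative on (-4, -1); no root exists in the interval.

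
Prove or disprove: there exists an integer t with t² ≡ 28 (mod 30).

No such integer exists.

Reduce modulo 5, which divides 30: we would need t² ≡ 3 (mod 5).
Computing t² mod 5 for t = 0, 1, …, 2 (enough, by the symmetry t ↦ 5 − t) gives 0, 1, 4.
The set of squares mod 5 is therefore {0, 1, 4}, which does not contain 3.
Hence no integer t has t² ≡ 28 (mod 30).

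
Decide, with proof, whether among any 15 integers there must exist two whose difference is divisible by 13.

There are exactly 13 possible remainders on division by 13.
Since 15 > 13, two of the 15 integers must share a residue class by the pigeonhole principle; call them a and b.
Their difference a − b is then a multiple of 13.

Yes.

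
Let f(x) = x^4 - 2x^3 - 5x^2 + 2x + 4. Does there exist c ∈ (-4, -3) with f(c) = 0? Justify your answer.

No.

f(-4) = 300 and f(-3) = 88, both positive, so a sign-change argument is unavailable; we show f keeps this sign on the whole interval.
Substitute x = -3 − u, where 0 < u < 1 on the interval. Expanding, f(-3 − u) = u^4 + 14u^3 + 67u^2 + 130u + 88.
The nonzero coefficients here are all positive, so for u > 0 every term is positive (or zero), and the constant term 88 is strictly positive.
Therefore f(x) > 0 throughout (-4, -3), and f has no zero there.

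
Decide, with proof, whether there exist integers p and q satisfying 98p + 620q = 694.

p = 83, q = -12

Since gcd(98, 620) = 2 and 694 = 2·347, Bézout's identity guarantees a solution.
Dividing through by 2 reduces the equation to 49p + 310q = 347.
Euclidean algorithm: 310 = 6·49 + 16, 49 = 3·16 + 1, 16 = 16·1 + 0.
Unwinding: 1 = 49 − 3·16 = 49 − 3·(310 − 6·49) = −3·310 + 19·49, i.e. 49·19 + 310·(-3) = 1.
Times 347: 49·6593 + 310·(-1041) = 347, so (6593, -1041) solves it.
Subtracting 21·310 from p and adding 21·49 to q gives the tidier solution (83, -12).
Check: 98·83 + 620·(-12) = 8134 − 7440 = 694. ✓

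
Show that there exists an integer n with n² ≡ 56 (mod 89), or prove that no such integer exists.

No, no such integer exists.

89 is prime, so by Euler's criterion 56 is a square mod 89 iff 56^((89−1)/2) = 56^44 ≡ 1 (mod 89).
Repeated squaring mod 89: 56^2 = 3136 ≡ 21; 56^4 ≡ 21² = 441 ≡ 85; 56^8 ≡ 85² = 7225 ≡ 16; 56^16 ≡ 16² = 256 ≡ 78; 56^32 ≡ 78² = 6084 ≡ 32.
Since 44 = 32 + 8 + 4, 56^44 ≡ 32 · 16 · 85; multiplying out mod 89: 32·16 = 512 ≡ 67, then 67·85 = 5695 ≡ 88. Thus 56^44 ≡ 88 ≡ −1 (mod 89).
The value −1 means 56 is a non-residue modulo 89, so n² ≡ 56 (mod 89) is impossible.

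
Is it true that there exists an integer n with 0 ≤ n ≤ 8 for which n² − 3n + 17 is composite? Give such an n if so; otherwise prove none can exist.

At n = 8: 8² − 3·8 + 17 = 57 = 3·19, which is composite.

n = 8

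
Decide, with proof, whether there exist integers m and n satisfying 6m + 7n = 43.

m = 6, n = 1

Since gcd(6, 7) = 1, every integer is an integer combination of 6 and 7.
Euclidean algorithm: 7 = 1·6 + 1, 6 = 6·1 + 0.
Working back up the chain: 1 = 7 − 1·6. So 6·(-1) + 7·1 = 1.
Multiplying through by 43: m = (-1)·43 = -43, n = 1·43 = 43 is a solution.
The general solution is m = -43 + 7k, n = 43 − 6k; taking k = 7 gives the smaller pair m = 6, n = 1.
Check: 6·6 + 7·1 = 36 + 7 = 43. ✓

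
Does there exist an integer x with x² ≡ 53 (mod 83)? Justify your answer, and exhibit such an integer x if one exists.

No, no such integer exists.

Apply Euler's criterion with the prime 83: 53 is a quadratic residue iff 53^41 ≡ 1 (mod 83), and a non-residue iff it is ≡ −1.
Repeated squaring mod 83: 53^2 = 2809 ≡ 70; 53^4 ≡ 70² = 4900 ≡ 3; 53^8 ≡ 3² = 9 ≡ 9; 53^16 ≡ 9² = 81 ≡ 81; 53^32 ≡ 81² = 6561 ≡ 4.
Since 41 = 32 + 8 + 1, 53^41 ≡ 4 · 9 · 53; multiplying out mod 83: 4·9 = 36 ≡ 36, then 36·53 = 1908 ≡ 82. Thus 53^41 ≡ 82 ≡ −1 (mod 83).
The value −1 means 53 is a non-residue modulo 83, so x² ≡ 53 (mod 83) is impossible.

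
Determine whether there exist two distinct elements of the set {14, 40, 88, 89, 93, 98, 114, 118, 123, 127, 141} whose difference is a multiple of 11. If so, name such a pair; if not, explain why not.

No such pair exists.

Reduce each element modulo 11: 14↦3, 40↦7, 88↦0, 89↦1, 93↦5, 98↦10, 114↦4, 118↦8, 123↦2, 127↦6, 141↦9.
These 11 residues are pairwise different, hence no difference of two elements is divisible by 11.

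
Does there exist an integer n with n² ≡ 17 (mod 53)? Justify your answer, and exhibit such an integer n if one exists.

n = 32

n = 32 works: 32² = 1024, and 1024 − 17 = 1007 = 19·53.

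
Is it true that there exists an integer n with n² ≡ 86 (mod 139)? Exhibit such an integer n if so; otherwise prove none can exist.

n = 124

n = 124 works: 124² = 15376, and 15376 − 86 = 15290 = 110·139.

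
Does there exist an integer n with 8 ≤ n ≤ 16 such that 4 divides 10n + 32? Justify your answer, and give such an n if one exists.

n = 8

n = 8 works, since 10·8 + 32 = 112 = 28·4.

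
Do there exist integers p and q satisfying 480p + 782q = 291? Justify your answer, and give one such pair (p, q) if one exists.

Any value of 480p + 782q is a multiple of gcd(480, 782) = 2.
However 291 leaves remainder 1 on division by 2.
Hence no integers p, q satisfy the equation.

There are no such integers.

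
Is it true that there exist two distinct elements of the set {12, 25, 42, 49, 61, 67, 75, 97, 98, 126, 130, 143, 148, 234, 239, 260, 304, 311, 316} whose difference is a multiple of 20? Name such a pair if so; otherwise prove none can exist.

There is no such pair.

Reduce each element modulo 20: 12↦12, 25↦5, 42↦2, 49↦9, 61↦1, 67↦7, 75↦15, 97↦17, 98↦18, 126↦6, 130↦10, 143↦3, 148↦8, 234↦14, 239↦19, 260↦0, 304↦4, 311↦11, 316↦16.
All 19 residues are distinct, so no two elements differ by a multiple of 20.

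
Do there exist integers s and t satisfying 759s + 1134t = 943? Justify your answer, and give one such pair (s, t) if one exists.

gcd(759, 1134) = 3, so every integer of the form 759s + 1134t is a multiple of 3.
But 943 = 3·314 + 1, so 3 ∤ 943.
Therefore 759s + 1134t = 943 has no solution in integers.

No, no such integers exist.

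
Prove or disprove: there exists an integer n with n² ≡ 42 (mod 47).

Take n = 29. Then 29² = 841 = 17·47 + 42, so 29² ≡ 42 (mod 47).

n = 29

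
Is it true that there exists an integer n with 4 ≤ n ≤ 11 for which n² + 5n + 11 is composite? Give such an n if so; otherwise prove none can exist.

At n = 11: 11² + 5·11 + 11 = 187 = 11·17, which is composite.

n = 11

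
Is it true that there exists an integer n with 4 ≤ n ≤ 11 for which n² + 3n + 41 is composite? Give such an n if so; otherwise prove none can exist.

At n = 4: 4² + 3·4 + 41 = 69 = 3·23, which is composite.

n = 4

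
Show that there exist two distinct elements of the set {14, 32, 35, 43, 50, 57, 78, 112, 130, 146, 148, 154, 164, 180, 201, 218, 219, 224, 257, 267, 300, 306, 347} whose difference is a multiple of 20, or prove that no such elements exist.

The pair (14, 154) works.

14 mod 20 = 14 and 154 mod 20 = 14, so 154 − 14 = 140 = 7·20.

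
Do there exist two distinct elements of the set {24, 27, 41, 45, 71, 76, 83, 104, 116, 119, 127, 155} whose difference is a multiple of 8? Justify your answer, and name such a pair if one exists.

24 mod 8 = 0 and 104 mod 8 = 0, so 104 − 24 = 80 = 10·8.

The pair (24, 104) works.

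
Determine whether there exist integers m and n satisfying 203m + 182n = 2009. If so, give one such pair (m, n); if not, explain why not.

Since gcd(203, 182) = 7 and 2009 = 7·287, Bézout's identity guarantees a solution.
Dividing through by 7 reduces the equation to 29m + 26n = 287.
Dividing repeatedly: 29 = 1·26 + 3, 26 = 8·3 + 2, 3 = 1·2 + 1, 2 = 2·1 + 0.
Working back up the chain: 1 = 3 − 1·2 = 3 − (26 − 8·3) = −26 + 9·3 = −26 + 9·(29 − 1·26) = 9·29 − 10·26. So 29·9 + 26·(-10) = 1.
Scaling by 287 gives the particular solution (m, n) = (2583, -2870).
Shifting by a multiple of (26, −29) keeps it a solution: m = 2583 − 99·26 = 9, n = -2870 + 99·29 = 1.
Check: 203·9 + 182·1 = 1827 + 182 = 2009. ✓

m = 9, n = 1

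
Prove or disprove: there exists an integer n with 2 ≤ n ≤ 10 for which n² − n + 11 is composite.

The values for n = 2, 3, …, 10 are 13, 17, 23, 31, 41, 53, 67, 83, 101, and each of these is prime.
So no value in the range makes the expression composite.

No, no such integer n in that range exists.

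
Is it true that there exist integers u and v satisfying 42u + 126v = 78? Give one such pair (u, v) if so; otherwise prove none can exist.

gcd(42, 126) = 42, so every integer of the form 42u + 126v is a multiple of 42.
But 78 = 42·1 + 36, so 42 ∤ 78.
Hence no integers u, v satisfy the equation.

There are no such integers.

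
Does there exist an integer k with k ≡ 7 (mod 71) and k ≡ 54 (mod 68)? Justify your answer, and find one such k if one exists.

The moduli 71 and 68 are coprime, so by the Chinese Remainder Theorem a unique solution modulo 4828 exists.
Any solution of the first congruence is k = 7 + 71t; substituting into the second, 71t ≡ 54 − 7 ≡ 47 (mod 68).
71 ≡ 3 (mod 68), so this reads 3t ≡ 47 (mod 68). To invert 3 modulo 68: 68 = 22·3 + 2, 3 = 1·2 + 1, 2 = 2·1 + 0, and unwinding, 1 = 3 − 1·2 = 3 − (68 − 22·3) = −68 + 23·3. Thus 3⁻¹ ≡ 23 (mod 68).
Multiplying by 23: t ≡ 23·47 = 1081 ≡ 61 (mod 68).
With t = 61: k = 7 + 71·61 = 4338.
Verify: 4338 = 61·71 + 7 and 4338 = 63·68 + 54. ✓

k = 4338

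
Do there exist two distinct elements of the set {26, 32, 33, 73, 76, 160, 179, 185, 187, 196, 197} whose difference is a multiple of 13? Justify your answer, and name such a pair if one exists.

Two integers differ by a multiple of 13 exactly when they have the same residue mod 13. The residues are 26↦0, 32↦6, 33↦7, 73↦8, 76↦11, 160↦4, 179↦10, 185↦3, 187↦5, 196↦1, 197↦2.
No residue repeats among the 11 elements, so no pair has difference ≡ 0 (mod 13).

There is no such pair.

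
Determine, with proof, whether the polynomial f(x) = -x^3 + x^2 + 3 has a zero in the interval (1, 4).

Such a root exists.

f(1) = 3 and f(4) = -45, which have opposite signs.
Since f is a polynomial it is continuous on [1, 4].
By the Intermediate Value Theorem f must vanish at some point of (1, 4).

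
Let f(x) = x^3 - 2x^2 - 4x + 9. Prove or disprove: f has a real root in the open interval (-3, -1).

Such a root exists.

f(-3) = -24 and f(-1) = 10, which have opposite signs.
f is continuous everywhere (it is a polynomial), in particular on [-3, -1].
By the Intermediate Value Theorem f must vanish at some point of (-3, -1).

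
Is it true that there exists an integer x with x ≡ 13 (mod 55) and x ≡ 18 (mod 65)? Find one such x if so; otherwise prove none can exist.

x = 343

The moduli are not coprime: gcd(55, 65) = 5. Compatibility requires 5 ∣ (18 − 13) = 5, which holds, so solutions exist.
The integers ≡ 13 (mod 55) are 13, 68, 123, 178, 233, 288, 343, …; their remainders mod 65 are 13, 3, 58, 48, 38, 28, 18, so x = 343 is the first that is ≡ 18 (mod 65).
Indeed 343 ≡ 13 (mod 55) and 343 ≡ 18 (mod 65).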